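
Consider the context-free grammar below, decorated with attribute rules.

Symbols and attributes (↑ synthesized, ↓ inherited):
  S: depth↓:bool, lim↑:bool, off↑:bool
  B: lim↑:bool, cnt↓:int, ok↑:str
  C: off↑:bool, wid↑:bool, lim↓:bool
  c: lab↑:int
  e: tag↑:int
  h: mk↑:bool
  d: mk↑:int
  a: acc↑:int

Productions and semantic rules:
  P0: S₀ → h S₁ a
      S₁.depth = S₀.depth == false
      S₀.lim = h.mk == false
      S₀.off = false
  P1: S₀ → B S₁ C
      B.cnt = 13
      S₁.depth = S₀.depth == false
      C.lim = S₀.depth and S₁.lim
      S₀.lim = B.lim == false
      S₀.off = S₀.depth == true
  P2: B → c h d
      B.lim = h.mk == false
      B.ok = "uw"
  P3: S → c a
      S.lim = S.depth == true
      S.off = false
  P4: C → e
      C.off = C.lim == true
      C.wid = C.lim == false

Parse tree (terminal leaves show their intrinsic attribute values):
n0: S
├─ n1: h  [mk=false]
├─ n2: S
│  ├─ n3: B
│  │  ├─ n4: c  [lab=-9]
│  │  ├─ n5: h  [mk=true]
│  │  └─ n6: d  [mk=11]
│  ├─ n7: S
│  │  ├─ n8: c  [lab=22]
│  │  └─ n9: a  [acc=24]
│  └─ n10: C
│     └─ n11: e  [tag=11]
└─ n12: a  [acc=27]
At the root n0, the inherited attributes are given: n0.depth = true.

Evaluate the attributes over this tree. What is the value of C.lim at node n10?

1. n0.depth = true  [given at root]
2. n1.mk = false  [terminal]
3. n2.depth = false  [S₀.depth == false]
4. n3.cnt = 13  [13]
5. n4.lab = -9  [terminal]
6. n5.mk = true  [terminal]
7. n6.mk = 11  [terminal]
8. n3.lim = false  [h.mk == false]
9. n3.ok = "uw"  ["uw"]
10. n7.depth = true  [S₀.depth == false]
11. n8.lab = 22  [terminal]
12. n9.acc = 24  [terminal]
13. n7.lim = true  [S.depth == true]
14. n7.off = false  [false]
15. n10.lim = false  [S₀.depth and S₁.lim]
16. n11.tag = 11  [terminal]
17. n10.off = false  [C.lim == true]
18. n10.wid = true  [C.lim == false]
19. n2.lim = true  [B.lim == false]
20. n2.off = false  [S₀.depth == true]
21. n12.acc = 27  [terminal]
22. n0.lim = true  [h.mk == false]
23. n0.off = false  [false]

false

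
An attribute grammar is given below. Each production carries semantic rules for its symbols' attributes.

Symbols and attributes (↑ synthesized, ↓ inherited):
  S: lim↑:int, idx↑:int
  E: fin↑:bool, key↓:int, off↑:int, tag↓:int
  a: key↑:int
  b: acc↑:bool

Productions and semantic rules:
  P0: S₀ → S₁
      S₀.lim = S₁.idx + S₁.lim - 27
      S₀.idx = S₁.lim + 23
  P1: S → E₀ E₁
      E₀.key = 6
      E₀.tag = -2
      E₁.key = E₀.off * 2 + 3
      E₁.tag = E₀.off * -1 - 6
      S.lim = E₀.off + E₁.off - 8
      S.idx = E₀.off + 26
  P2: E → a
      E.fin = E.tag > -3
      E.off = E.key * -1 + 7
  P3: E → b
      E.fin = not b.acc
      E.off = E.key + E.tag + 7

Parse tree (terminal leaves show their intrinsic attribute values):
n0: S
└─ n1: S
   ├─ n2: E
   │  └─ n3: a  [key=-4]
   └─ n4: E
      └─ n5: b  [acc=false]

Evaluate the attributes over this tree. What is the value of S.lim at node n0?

1. n2.key = 6  [6]
2. n2.tag = -2  [-2]
3. n3.key = -4  [terminal]
4. n2.fin = true  [E.tag > -3]
5. n2.off = 1  [E.key * -1 + 7]
6. n4.key = 5  [E₀.off * 2 + 3]
7. n4.tag = -7  [E₀.off * -1 - 6]
8. n5.acc = false  [terminal]
9. n4.fin = true  [not b.acc]
10. n4.off = 5  [E.key + E.tag + 7]
11. n1.lim = -2  [E₀.off + E₁.off - 8]
12. n1.idx = 27  [E₀.off + 26]
13. n0.lim = -2  [S₁.idx + S₁.lim - 27]
14. n0.idx = 21  [S₁.lim + 23]

-2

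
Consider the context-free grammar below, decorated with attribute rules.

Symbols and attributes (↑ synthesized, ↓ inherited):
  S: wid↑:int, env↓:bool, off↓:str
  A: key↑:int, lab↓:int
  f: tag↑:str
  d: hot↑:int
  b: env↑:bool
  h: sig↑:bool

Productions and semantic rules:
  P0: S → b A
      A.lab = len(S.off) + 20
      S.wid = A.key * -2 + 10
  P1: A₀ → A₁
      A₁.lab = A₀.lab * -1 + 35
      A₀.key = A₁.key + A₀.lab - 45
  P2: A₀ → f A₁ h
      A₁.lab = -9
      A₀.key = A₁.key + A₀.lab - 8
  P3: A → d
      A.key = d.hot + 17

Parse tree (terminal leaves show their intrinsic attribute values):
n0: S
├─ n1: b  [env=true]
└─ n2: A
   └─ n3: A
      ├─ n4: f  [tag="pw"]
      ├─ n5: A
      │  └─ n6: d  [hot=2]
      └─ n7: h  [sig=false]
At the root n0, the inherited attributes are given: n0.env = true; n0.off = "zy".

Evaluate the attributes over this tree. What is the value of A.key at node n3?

24

1. n0.env = true  [given at root]
2. n0.off = "zy"  [given at root]
3. n1.env = true  [terminal]
4. n2.lab = 22  [len(S.off) + 20]
5. n3.lab = 13  [A₀.lab * -1 + 35]
6. n4.tag = "pw"  [terminal]
7. n5.lab = -9  [-9]
8. n6.hot = 2  [terminal]
9. n5.key = 19  [d.hot + 17]
10. n7.sig = false  [terminal]
11. n3.key = 24  [A₁.key + A₀.lab - 8]
12. n2.key = 1  [A₁.key + A₀.lab - 45]
13. n0.wid = 8  [A.key * -2 + 10]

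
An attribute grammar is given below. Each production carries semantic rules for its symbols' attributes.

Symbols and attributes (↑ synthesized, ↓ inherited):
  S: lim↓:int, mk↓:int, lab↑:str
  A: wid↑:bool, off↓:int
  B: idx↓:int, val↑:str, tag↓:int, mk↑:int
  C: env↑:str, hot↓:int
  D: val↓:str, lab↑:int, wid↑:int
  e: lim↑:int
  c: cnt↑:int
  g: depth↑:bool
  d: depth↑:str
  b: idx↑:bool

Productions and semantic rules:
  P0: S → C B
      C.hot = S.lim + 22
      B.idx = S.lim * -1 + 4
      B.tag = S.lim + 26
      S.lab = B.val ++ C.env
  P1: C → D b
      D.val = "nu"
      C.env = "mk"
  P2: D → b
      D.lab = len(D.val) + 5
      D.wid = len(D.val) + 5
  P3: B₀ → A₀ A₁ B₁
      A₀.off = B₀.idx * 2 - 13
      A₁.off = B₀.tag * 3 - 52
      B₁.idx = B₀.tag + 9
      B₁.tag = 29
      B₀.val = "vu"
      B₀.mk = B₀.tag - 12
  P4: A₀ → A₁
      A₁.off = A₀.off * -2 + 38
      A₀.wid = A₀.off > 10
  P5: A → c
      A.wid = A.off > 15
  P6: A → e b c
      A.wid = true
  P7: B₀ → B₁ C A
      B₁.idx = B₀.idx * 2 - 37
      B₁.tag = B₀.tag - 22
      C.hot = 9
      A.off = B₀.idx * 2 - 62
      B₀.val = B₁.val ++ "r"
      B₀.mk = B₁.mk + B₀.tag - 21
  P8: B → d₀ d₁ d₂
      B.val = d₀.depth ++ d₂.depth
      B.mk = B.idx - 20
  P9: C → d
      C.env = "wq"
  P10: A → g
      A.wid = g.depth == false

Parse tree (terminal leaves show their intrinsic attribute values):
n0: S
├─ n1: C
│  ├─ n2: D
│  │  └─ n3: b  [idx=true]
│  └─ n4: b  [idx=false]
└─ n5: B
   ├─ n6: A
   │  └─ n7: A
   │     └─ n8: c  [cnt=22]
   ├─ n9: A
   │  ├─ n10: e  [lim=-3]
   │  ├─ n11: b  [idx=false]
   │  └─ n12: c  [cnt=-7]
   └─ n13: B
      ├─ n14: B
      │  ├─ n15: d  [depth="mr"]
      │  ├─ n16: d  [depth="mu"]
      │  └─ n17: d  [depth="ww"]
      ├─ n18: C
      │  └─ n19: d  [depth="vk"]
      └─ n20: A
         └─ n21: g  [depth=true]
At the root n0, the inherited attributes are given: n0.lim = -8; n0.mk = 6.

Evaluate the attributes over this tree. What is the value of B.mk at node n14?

-3

1. n0.lim = -8  [given at root]
2. n0.mk = 6  [given at root]
3. n1.hot = 14  [S.lim + 22]
4. n2.val = "nu"  ["nu"]
5. n3.idx = true  [terminal]
6. n2.lab = 7  [len(D.val) + 5]
7. n2.wid = 7  [len(D.val) + 5]
8. n4.idx = false  [terminal]
9. n1.env = "mk"  ["mk"]
10. n5.idx = 12  [S.lim * -1 + 4]
11. n5.tag = 18  [S.lim + 26]
12. n6.off = 11  [B₀.idx * 2 - 13]
13. n7.off = 16  [A₀.off * -2 + 38]
14. n8.cnt = 22  [terminal]
15. n7.wid = true  [A.off > 15]
16. n6.wid = true  [A₀.off > 10]
17. n9.off = 2  [B₀.tag * 3 - 52]
18. n10.lim = -3  [terminal]
19. n11.idx = false  [terminal]
20. n12.cnt = -7  [terminal]
21. n9.wid = true  [true]
22. n13.idx = 27  [B₀.tag + 9]
23. n13.tag = 29  [29]
24. n14.idx = 17  [B₀.idx * 2 - 37]
25. n14.tag = 7  [B₀.tag - 22]
26. n15.depth = "mr"  [terminal]
27. n16.depth = "mu"  [terminal]
28. n17.depth = "ww"  [terminal]
29. n14.val = "mrww"  [d₀.depth ++ d₂.depth]
30. n14.mk = -3  [B.idx - 20]
31. n18.hot = 9  [9]
32. n19.depth = "vk"  [terminal]
33. n18.env = "wq"  ["wq"]
34. n20.off = -8  [B₀.idx * 2 - 62]
35. n21.depth = true  [terminal]
36. n20.wid = false  [g.depth == false]
37. n13.val = "mrwwr"  [B₁.val ++ "r"]
38. n13.mk = 5  [B₁.mk + B₀.tag - 21]
39. n5.val = "vu"  ["vu"]
40. n5.mk = 6  [B₀.tag - 12]
41. n0.lab = "vumk"  [B.val ++ C.env]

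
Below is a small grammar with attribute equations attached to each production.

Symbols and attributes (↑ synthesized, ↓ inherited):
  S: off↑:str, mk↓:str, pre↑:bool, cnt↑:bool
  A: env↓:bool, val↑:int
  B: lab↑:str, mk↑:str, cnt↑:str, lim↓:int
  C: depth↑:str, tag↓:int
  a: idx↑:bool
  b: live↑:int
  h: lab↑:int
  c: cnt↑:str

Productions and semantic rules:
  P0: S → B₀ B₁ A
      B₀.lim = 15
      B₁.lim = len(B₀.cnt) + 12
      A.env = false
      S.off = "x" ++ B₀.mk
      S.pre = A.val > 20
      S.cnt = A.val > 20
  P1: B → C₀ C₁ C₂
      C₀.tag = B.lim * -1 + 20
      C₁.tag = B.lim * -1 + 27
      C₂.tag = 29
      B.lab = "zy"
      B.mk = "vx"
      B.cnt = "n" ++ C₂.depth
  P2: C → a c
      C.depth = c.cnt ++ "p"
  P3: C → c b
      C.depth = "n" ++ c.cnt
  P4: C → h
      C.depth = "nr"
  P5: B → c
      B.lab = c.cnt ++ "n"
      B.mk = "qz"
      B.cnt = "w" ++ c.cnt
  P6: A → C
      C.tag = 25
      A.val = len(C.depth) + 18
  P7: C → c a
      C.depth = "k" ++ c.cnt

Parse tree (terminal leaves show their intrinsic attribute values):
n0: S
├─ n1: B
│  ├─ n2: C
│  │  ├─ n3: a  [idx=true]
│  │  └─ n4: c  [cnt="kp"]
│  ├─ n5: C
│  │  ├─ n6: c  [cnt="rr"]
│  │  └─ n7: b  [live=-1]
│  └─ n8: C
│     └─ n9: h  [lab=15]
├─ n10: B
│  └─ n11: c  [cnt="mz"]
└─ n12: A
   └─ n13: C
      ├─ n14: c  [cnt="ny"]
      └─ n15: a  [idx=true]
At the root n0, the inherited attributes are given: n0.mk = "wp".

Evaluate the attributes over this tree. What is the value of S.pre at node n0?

1. n0.mk = "wp"  [given at root]
2. n1.lim = 15  [15]
3. n2.tag = 5  [B.lim * -1 + 20]
4. n3.idx = true  [terminal]
5. n4.cnt = "kp"  [terminal]
6. n2.depth = "kpp"  [c.cnt ++ "p"]
7. n5.tag = 12  [B.lim * -1 + 27]
8. n6.cnt = "rr"  [terminal]
9. n7.live = -1  [terminal]
10. n5.depth = "nrr"  ["n" ++ c.cnt]
11. n8.tag = 29  [29]
12. n9.lab = 15  [terminal]
13. n8.depth = "nr"  ["nr"]
14. n1.lab = "zy"  ["zy"]
15. n1.mk = "vx"  ["vx"]
16. n1.cnt = "nnr"  ["n" ++ C₂.depth]
17. n10.lim = 15  [len(B₀.cnt) + 12]
18. n11.cnt = "mz"  [terminal]
19. n10.lab = "mzn"  [c.cnt ++ "n"]
20. n10.mk = "qz"  ["qz"]
21. n10.cnt = "wmz"  ["w" ++ c.cnt]
22. n12.env = false  [false]
23. n13.tag = 25  [25]
24. n14.cnt = "ny"  [terminal]
25. n15.idx = true  [terminal]
26. n13.depth = "kny"  ["k" ++ c.cnt]
27. n12.val = 21  [len(C.depth) + 18]
28. n0.off = "xvx"  ["x" ++ B₀.mk]
29. n0.pre = true  [A.val > 20]
30. n0.cnt = true  [A.val > 20]

true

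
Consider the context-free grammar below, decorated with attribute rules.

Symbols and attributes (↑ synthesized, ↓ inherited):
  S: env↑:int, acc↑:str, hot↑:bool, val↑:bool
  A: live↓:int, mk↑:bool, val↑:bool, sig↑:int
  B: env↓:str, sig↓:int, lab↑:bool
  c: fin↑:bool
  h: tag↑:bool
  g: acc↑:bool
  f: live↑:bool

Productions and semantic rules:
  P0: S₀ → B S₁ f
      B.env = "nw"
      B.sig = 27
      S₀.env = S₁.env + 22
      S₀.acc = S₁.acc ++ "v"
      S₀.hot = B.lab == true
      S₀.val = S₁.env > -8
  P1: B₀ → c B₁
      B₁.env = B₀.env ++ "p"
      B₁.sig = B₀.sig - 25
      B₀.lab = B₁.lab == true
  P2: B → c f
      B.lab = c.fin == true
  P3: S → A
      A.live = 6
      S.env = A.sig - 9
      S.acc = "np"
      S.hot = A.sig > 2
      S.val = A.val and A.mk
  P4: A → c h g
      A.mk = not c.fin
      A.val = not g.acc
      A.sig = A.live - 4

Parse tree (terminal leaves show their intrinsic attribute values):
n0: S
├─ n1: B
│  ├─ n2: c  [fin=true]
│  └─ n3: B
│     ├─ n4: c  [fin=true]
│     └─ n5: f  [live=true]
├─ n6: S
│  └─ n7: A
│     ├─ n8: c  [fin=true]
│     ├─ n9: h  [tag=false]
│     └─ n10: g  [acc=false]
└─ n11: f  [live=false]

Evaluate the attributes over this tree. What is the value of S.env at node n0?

1. n1.env = "nw"  ["nw"]
2. n1.sig = 27  [27]
3. n2.fin = true  [terminal]
4. n3.env = "nwp"  [B₀.env ++ "p"]
5. n3.sig = 2  [B₀.sig - 25]
6. n4.fin = true  [terminal]
7. n5.live = true  [terminal]
8. n3.lab = true  [c.fin == true]
9. n1.lab = true  [B₁.lab == true]
10. n7.live = 6  [6]
11. n8.fin = true  [terminal]
12. n9.tag = false  [terminal]
13. n10.acc = false  [terminal]
14. n7.mk = false  [not c.fin]
15. n7.val = true  [not g.acc]
16. n7.sig = 2  [A.live - 4]
17. n6.env = -7  [A.sig - 9]
18. n6.acc = "np"  ["np"]
19. n6.hot = false  [A.sig > 2]
20. n6.val = false  [A.val and A.mk]
21. n11.live = false  [terminal]
22. n0.env = 15  [S₁.env + 22]
23. n0.acc = "npv"  [S₁.acc ++ "v"]
24. n0.hot = true  [B.lab == true]
25. n0.val = true  [S₁.env > -8]

15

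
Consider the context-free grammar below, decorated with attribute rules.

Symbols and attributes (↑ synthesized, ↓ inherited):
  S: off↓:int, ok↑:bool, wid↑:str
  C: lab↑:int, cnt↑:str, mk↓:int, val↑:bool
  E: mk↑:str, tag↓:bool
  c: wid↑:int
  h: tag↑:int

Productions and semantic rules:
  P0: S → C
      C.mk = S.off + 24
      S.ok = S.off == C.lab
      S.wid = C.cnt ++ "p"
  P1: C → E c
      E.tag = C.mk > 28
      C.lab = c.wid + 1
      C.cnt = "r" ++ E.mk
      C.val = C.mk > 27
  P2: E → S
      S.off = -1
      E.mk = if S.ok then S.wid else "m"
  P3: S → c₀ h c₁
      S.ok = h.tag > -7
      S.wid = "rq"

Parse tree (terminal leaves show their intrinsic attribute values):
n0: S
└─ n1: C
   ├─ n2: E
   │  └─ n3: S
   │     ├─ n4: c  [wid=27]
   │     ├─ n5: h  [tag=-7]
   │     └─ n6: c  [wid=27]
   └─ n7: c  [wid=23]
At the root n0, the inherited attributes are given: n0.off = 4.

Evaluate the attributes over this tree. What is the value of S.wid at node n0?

1. n0.off = 4  [given at root]
2. n1.mk = 28  [S.off + 24]
3. n2.tag = false  [C.mk > 28]
4. n3.off = -1  [-1]
5. n4.wid = 27  [terminal]
6. n5.tag = -7  [terminal]
7. n6.wid = 27  [terminal]
8. n3.ok = false  [h.tag > -7]
9. n3.wid = "rq"  ["rq"]
10. n2.mk = "m"  [if S.ok then S.wid else "m"]
11. n7.wid = 23  [terminal]
12. n1.lab = 24  [c.wid + 1]
13. n1.cnt = "rm"  ["r" ++ E.mk]
14. n1.val = true  [C.mk > 27]
15. n0.ok = false  [S.off == C.lab]
16. n0.wid = "rmp"  [C.cnt ++ "p"]

"rmp"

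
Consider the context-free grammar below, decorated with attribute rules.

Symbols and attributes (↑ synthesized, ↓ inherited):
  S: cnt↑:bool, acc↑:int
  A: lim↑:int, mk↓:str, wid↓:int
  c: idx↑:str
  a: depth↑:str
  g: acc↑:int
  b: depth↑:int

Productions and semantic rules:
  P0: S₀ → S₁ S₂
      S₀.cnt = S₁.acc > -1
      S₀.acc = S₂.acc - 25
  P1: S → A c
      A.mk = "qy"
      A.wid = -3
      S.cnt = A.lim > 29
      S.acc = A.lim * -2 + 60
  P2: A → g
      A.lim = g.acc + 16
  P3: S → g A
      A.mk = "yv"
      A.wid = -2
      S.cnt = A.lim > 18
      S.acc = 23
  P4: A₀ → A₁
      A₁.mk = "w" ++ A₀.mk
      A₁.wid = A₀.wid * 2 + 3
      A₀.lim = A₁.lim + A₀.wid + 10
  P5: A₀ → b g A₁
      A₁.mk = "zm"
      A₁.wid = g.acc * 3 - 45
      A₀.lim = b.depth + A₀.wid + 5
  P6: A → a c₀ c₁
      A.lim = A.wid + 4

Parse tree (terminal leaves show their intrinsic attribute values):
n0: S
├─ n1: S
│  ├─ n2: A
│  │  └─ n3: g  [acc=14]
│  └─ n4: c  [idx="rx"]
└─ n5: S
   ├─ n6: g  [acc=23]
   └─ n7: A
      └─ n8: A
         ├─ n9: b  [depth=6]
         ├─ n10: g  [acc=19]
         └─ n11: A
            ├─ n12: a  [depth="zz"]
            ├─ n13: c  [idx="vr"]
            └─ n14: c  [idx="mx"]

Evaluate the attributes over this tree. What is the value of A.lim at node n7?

1. n2.mk = "qy"  ["qy"]
2. n2.wid = -3  [-3]
3. n3.acc = 14  [terminal]
4. n2.lim = 30  [g.acc + 16]
5. n4.idx = "rx"  [terminal]
6. n1.cnt = true  [A.lim > 29]
7. n1.acc = 0  [A.lim * -2 + 60]
8. n6.acc = 23  [terminal]
9. n7.mk = "yv"  ["yv"]
10. n7.wid = -2  [-2]
11. n8.mk = "wyv"  ["w" ++ A₀.mk]
12. n8.wid = -1  [A₀.wid * 2 + 3]
13. n9.depth = 6  [terminal]
14. n10.acc = 19  [terminal]
15. n11.mk = "zm"  ["zm"]
16. n11.wid = 12  [g.acc * 3 - 45]
17. n12.depth = "zz"  [terminal]
18. n13.idx = "vr"  [terminal]
19. n14.idx = "mx"  [terminal]
20. n11.lim = 16  [A.wid + 4]
21. n8.lim = 10  [b.depth + A₀.wid + 5]
22. n7.lim = 18  [A₁.lim + A₀.wid + 10]
23. n5.cnt = false  [A.lim > 18]
24. n5.acc = 23  [23]
25. n0.cnt = true  [S₁.acc > -1]
26. n0.acc = -2  [S₂.acc - 25]

18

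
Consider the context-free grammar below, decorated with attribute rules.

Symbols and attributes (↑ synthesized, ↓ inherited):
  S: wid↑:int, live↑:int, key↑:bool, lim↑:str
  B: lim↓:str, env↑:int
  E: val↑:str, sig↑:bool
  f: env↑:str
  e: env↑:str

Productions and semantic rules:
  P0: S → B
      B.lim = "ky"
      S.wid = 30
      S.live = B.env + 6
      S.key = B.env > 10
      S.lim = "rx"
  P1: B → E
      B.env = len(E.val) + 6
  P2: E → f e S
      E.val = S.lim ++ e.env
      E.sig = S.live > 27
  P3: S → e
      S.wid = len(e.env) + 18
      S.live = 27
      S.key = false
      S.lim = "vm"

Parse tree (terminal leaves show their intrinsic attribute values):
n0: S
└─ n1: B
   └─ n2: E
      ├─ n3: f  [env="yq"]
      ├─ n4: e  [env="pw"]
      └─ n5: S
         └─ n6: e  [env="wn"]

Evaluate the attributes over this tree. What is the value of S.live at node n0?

1. n1.lim = "ky"  ["ky"]
2. n3.env = "yq"  [terminal]
3. n4.env = "pw"  [terminal]
4. n6.env = "wn"  [terminal]
5. n5.wid = 20  [len(e.env) + 18]
6. n5.live = 27  [27]
7. n5.key = false  [false]
8. n5.lim = "vm"  ["vm"]
9. n2.val = "vmpw"  [S.lim ++ e.env]
10. n2.sig = false  [S.live > 27]
11. n1.env = 10  [len(E.val) + 6]
12. n0.wid = 30  [30]
13. n0.live = 16  [B.env + 6]
14. n0.key = false  [B.env > 10]
15. n0.lim = "rx"  ["rx"]

16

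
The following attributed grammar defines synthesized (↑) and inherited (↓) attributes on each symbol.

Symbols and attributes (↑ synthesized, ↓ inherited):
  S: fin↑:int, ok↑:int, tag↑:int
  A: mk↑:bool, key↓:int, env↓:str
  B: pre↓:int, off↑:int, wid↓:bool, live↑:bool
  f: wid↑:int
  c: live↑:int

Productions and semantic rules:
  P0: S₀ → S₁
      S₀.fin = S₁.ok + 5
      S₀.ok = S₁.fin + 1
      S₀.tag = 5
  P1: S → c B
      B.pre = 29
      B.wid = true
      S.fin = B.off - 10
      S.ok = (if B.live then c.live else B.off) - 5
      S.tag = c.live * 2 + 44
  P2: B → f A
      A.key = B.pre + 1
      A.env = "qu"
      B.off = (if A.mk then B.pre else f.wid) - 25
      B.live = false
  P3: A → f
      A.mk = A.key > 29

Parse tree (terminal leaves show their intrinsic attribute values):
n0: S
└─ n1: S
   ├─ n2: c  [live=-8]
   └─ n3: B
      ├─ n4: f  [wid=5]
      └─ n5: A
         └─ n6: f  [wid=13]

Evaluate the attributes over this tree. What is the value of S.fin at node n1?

1. n2.live = -8  [terminal]
2. n3.pre = 29  [29]
3. n3.wid = true  [true]
4. n4.wid = 5  [terminal]
5. n5.key = 30  [B.pre + 1]
6. n5.env = "qu"  ["qu"]
7. n6.wid = 13  [terminal]
8. n5.mk = true  [A.key > 29]
9. n3.off = 4  [(if A.mk then B.pre else f.wid) - 25]
10. n3.live = false  [false]
11. n1.fin = -6  [B.off - 10]
12. n1.ok = -1  [(if B.live then c.live else B.off) - 5]
13. n1.tag = 28  [c.live * 2 + 44]
14. n0.fin = 4  [S₁.ok + 5]
15. n0.ok = -5  [S₁.fin + 1]
16. n0.tag = 5  [5]

-6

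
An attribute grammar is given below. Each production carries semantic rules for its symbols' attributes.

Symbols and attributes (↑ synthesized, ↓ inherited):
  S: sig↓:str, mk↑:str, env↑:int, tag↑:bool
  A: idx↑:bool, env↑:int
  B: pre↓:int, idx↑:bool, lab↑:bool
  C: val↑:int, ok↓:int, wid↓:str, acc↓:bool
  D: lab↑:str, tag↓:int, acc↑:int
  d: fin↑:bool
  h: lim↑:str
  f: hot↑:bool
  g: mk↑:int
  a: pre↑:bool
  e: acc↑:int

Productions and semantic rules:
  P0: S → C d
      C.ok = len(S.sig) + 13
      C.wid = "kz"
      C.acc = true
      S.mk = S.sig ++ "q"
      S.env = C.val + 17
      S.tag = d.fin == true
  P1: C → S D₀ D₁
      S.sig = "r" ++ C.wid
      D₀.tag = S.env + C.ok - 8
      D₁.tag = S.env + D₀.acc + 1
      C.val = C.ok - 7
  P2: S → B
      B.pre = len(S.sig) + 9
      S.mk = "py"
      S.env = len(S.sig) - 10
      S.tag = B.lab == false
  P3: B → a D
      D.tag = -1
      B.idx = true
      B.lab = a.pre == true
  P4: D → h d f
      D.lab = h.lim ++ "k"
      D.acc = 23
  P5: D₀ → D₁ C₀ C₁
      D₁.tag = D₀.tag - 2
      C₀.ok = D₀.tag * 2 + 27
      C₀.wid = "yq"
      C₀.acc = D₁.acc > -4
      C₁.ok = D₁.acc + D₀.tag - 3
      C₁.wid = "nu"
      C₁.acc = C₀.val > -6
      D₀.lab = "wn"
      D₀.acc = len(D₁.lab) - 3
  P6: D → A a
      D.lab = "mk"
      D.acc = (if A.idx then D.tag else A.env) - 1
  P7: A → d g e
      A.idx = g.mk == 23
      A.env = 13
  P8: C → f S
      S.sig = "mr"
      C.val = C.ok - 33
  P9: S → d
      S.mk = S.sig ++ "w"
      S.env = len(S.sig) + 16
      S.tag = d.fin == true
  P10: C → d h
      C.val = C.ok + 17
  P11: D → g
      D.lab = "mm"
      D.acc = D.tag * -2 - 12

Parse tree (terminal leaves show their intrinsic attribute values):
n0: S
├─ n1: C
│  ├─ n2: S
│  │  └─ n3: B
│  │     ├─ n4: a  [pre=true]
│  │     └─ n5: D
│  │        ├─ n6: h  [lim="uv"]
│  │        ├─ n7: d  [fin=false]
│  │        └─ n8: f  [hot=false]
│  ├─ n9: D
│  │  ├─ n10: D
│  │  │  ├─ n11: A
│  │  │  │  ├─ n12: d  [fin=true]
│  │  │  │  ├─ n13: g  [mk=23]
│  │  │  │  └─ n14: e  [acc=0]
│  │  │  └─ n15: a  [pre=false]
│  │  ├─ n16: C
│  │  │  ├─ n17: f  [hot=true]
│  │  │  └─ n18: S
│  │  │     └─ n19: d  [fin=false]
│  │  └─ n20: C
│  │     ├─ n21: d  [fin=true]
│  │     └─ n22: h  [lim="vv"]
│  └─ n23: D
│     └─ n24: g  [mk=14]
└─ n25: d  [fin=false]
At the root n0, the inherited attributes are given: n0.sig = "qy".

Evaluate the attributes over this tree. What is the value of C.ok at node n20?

1. n0.sig = "qy"  [given at root]
2. n1.ok = 15  [len(S.sig) + 13]
3. n1.wid = "kz"  ["kz"]
4. n1.acc = true  [true]
5. n2.sig = "rkz"  ["r" ++ C.wid]
6. n3.pre = 12  [len(S.sig) + 9]
7. n4.pre = true  [terminal]
8. n5.tag = -1  [-1]
9. n6.lim = "uv"  [terminal]
10. n7.fin = false  [terminal]
11. n8.hot = false  [terminal]
12. n5.lab = "uvk"  [h.lim ++ "k"]
13. n5.acc = 23  [23]
14. n3.idx = true  [true]
15. n3.lab = true  [a.pre == true]
16. n2.mk = "py"  ["py"]
17. n2.env = -7  [len(S.sig) - 10]
18. n2.tag = false  [B.lab == false]
19. n9.tag = 0  [S.env + C.ok - 8]
20. n10.tag = -2  [D₀.tag - 2]
21. n12.fin = true  [terminal]
22. n13.mk = 23  [terminal]
23. n14.acc = 0  [terminal]
24. n11.idx = true  [g.mk == 23]
25. n11.env = 13  [13]
26. n15.pre = false  [terminal]
27. n10.lab = "mk"  ["mk"]
28. n10.acc = -3  [(if A.idx then D.tag else A.env) - 1]
29. n16.ok = 27  [D₀.tag * 2 + 27]
30. n16.wid = "yq"  ["yq"]
31. n16.acc = true  [D₁.acc > -4]
32. n17.hot = true  [terminal]
33. n18.sig = "mr"  ["mr"]
34. n19.fin = false  [terminal]
35. n18.mk = "mrw"  [S.sig ++ "w"]
36. n18.env = 18  [len(S.sig) + 16]
37. n18.tag = false  [d.fin == true]
38. n16.val = -6  [C.ok - 33]
39. n20.ok = -6  [D₁.acc + D₀.tag - 3]
40. n20.wid = "nu"  ["nu"]
41. n20.acc = false  [C₀.val > -6]
42. n21.fin = true  [terminal]
43. n22.lim = "vv"  [terminal]
44. n20.val = 11  [C.ok + 17]
45. n9.lab = "wn"  ["wn"]
46. n9.acc = -1  [len(D₁.lab) - 3]
47. n23.tag = -7  [S.env + D₀.acc + 1]
48. n24.mk = 14  [terminal]
49. n23.lab = "mm"  ["mm"]
50. n23.acc = 2  [D.tag * -2 - 12]
51. n1.val = 8  [C.ok - 7]
52. n25.fin = false  [terminal]
53. n0.mk = "qyq"  [S.sig ++ "q"]
54. n0.env = 25  [C.val + 17]
55. n0.tag = false  [d.fin == true]

-6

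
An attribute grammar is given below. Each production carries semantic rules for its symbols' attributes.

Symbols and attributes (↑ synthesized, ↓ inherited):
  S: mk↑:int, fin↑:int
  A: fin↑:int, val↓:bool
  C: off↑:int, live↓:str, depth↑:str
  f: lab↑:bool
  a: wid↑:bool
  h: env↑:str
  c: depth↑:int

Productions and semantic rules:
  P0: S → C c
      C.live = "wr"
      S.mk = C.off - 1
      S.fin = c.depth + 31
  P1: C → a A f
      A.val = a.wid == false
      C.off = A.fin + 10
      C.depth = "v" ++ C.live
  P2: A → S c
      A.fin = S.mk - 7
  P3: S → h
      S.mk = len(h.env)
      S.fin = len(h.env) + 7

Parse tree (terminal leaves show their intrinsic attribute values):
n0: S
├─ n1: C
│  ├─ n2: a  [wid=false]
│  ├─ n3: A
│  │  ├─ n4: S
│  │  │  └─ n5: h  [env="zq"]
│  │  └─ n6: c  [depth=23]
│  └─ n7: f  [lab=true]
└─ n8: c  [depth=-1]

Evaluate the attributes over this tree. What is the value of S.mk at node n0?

4

1. n1.live = "wr"  ["wr"]
2. n2.wid = false  [terminal]
3. n3.val = true  [a.wid == false]
4. n5.env = "zq"  [terminal]
5. n4.mk = 2  [len(h.env)]
6. n4.fin = 9  [len(h.env) + 7]
7. n6.depth = 23  [terminal]
8. n3.fin = -5  [S.mk - 7]
9. n7.lab = true  [terminal]
10. n1.off = 5  [A.fin + 10]
11. n1.depth = "vwr"  ["v" ++ C.live]
12. n8.depth = -1  [terminal]
13. n0.mk = 4  [C.off - 1]
14. n0.fin = 30  [c.depth + 31]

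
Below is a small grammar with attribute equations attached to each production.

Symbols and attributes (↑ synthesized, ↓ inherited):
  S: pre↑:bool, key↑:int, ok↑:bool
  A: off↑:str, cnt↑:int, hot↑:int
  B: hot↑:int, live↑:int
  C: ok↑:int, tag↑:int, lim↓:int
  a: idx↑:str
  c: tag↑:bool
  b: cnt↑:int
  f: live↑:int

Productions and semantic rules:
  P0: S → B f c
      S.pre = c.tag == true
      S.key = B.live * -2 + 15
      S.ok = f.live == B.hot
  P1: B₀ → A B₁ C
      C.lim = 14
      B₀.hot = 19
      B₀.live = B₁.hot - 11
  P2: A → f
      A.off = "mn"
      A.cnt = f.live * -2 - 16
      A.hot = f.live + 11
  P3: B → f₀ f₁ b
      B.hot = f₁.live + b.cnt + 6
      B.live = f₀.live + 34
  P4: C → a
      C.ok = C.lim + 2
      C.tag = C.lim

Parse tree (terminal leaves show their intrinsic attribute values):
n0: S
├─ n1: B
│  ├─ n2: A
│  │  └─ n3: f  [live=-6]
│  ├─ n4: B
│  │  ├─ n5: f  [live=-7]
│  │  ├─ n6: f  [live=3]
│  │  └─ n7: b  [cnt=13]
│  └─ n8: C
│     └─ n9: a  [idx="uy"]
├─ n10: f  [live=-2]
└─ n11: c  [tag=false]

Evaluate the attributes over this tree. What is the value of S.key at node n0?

-7

1. n3.live = -6  [terminal]
2. n2.off = "mn"  ["mn"]
3. n2.cnt = -4  [f.live * -2 - 16]
4. n2.hot = 5  [f.live + 11]
5. n5.live = -7  [terminal]
6. n6.live = 3  [terminal]
7. n7.cnt = 13  [terminal]
8. n4.hot = 22  [f₁.live + b.cnt + 6]
9. n4.live = 27  [f₀.live + 34]
10. n8.lim = 14  [14]
11. n9.idx = "uy"  [terminal]
12. n8.ok = 16  [C.lim + 2]
13. n8.tag = 14  [C.lim]
14. n1.hot = 19  [19]
15. n1.live = 11  [B₁.hot - 11]
16. n10.live = -2  [terminal]
17. n11.tag = false  [terminal]
18. n0.pre = false  [c.tag == true]
19. n0.key = -7  [B.live * -2 + 15]
20. n0.ok = false  [f.live == B.hot]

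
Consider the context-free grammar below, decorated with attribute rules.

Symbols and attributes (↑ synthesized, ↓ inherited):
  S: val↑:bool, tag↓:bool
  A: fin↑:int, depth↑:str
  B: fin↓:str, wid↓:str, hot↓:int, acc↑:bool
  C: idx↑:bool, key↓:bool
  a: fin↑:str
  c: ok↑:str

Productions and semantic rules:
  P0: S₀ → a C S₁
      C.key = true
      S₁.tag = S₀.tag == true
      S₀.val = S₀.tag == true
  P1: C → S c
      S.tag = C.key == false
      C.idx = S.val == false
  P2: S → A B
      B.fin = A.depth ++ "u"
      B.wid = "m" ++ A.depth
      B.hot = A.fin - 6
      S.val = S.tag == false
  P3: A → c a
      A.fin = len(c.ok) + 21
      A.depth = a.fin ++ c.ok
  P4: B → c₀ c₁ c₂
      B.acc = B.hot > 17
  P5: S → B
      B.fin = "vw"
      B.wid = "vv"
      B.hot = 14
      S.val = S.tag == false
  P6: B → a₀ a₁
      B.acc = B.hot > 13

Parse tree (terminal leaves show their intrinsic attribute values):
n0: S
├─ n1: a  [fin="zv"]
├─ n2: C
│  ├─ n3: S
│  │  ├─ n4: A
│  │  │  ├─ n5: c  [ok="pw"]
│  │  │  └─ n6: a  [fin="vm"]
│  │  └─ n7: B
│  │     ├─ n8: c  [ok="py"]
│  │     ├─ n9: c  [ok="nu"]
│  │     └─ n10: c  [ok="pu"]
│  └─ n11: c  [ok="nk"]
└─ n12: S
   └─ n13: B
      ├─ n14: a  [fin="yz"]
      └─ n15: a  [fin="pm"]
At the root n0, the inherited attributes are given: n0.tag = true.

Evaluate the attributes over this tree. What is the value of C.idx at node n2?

false

1. n0.tag = true  [given at root]
2. n1.fin = "zv"  [terminal]
3. n2.key = true  [true]
4. n3.tag = false  [C.key == false]
5. n5.ok = "pw"  [terminal]
6. n6.fin = "vm"  [terminal]
7. n4.fin = 23  [len(c.ok) + 21]
8. n4.depth = "vmpw"  [a.fin ++ c.ok]
9. n7.fin = "vmpwu"  [A.depth ++ "u"]
10. n7.wid = "mvmpw"  ["m" ++ A.depth]
11. n7.hot = 17  [A.fin - 6]
12. n8.ok = "py"  [terminal]
13. n9.ok = "nu"  [terminal]
14. n10.ok = "pu"  [terminal]
15. n7.acc = false  [B.hot > 17]
16. n3.val = true  [S.tag == false]
17. n11.ok = "nk"  [terminal]
18. n2.idx = false  [S.val == false]
19. n12.tag = true  [S₀.tag == true]
20. n13.fin = "vw"  ["vw"]
21. n13.wid = "vv"  ["vv"]
22. n13.hot = 14  [14]
23. n14.fin = "yz"  [terminal]
24. n15.fin = "pm"  [terminal]
25. n13.acc = true  [B.hot > 13]
26. n12.val = false  [S.tag == false]
27. n0.val = true  [S₀.tag == true]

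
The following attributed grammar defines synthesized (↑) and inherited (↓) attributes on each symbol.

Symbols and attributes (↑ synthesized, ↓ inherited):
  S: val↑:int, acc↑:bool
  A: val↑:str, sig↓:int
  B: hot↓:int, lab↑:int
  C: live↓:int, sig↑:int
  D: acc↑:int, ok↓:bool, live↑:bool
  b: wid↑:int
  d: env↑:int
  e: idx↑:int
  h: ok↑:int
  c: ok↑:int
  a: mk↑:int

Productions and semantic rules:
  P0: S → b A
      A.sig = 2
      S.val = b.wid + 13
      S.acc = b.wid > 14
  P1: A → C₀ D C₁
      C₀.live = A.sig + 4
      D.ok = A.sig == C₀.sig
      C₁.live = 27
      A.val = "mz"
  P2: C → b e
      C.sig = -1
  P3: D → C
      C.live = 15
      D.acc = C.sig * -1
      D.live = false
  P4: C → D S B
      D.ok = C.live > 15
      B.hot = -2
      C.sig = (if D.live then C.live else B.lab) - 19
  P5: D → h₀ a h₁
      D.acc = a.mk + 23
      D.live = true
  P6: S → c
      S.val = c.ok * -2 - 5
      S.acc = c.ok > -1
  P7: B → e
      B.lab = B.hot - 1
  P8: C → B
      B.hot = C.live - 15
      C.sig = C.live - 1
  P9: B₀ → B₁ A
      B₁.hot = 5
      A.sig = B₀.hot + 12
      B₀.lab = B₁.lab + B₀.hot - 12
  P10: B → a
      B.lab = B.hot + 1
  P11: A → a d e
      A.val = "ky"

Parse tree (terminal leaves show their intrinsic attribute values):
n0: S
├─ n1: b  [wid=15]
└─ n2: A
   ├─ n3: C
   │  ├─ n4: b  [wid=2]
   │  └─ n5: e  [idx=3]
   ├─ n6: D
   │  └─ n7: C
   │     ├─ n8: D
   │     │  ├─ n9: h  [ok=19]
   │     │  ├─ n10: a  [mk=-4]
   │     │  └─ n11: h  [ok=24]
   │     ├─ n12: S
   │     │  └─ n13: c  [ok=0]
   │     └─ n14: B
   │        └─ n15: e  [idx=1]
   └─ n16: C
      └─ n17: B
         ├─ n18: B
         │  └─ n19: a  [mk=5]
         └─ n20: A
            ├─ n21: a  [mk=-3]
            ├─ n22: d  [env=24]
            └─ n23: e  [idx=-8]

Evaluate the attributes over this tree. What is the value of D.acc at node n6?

1. n1.wid = 15  [terminal]
2. n2.sig = 2  [2]
3. n3.live = 6  [A.sig + 4]
4. n4.wid = 2  [terminal]
5. n5.idx = 3  [terminal]
6. n3.sig = -1  [-1]
7. n6.ok = false  [A.sig == C₀.sig]
8. n7.live = 15  [15]
9. n8.ok = false  [C.live > 15]
10. n9.ok = 19  [terminal]
11. n10.mk = -4  [terminal]
12. n11.ok = 24  [terminal]
13. n8.acc = 19  [a.mk + 23]
14. n8.live = true  [true]
15. n13.ok = 0  [terminal]
16. n12.val = -5  [c.ok * -2 - 5]
17. n12.acc = true  [c.ok > -1]
18. n14.hot = -2  [-2]
19. n15.idx = 1  [terminal]
20. n14.lab = -3  [B.hot - 1]
21. n7.sig = -4  [(if D.live then C.live else B.lab) - 19]
22. n6.acc = 4  [C.sig * -1]
23. n6.live = false  [false]
24. n16.live = 27  [27]
25. n17.hot = 12  [C.live - 15]
26. n18.hot = 5  [5]
27. n19.mk = 5  [terminal]
28. n18.lab = 6  [B.hot + 1]
29. n20.sig = 24  [B₀.hot + 12]
30. n21.mk = -3  [terminal]
31. n22.env = 24  [terminal]
32. n23.idx = -8  [terminal]
33. n20.val = "ky"  ["ky"]
34. n17.lab = 6  [B₁.lab + B₀.hot - 12]
35. n16.sig = 26  [C.live - 1]
36. n2.val = "mz"  ["mz"]
37. n0.val = 28  [b.wid + 13]
38. n0.acc = true  [b.wid > 14]

4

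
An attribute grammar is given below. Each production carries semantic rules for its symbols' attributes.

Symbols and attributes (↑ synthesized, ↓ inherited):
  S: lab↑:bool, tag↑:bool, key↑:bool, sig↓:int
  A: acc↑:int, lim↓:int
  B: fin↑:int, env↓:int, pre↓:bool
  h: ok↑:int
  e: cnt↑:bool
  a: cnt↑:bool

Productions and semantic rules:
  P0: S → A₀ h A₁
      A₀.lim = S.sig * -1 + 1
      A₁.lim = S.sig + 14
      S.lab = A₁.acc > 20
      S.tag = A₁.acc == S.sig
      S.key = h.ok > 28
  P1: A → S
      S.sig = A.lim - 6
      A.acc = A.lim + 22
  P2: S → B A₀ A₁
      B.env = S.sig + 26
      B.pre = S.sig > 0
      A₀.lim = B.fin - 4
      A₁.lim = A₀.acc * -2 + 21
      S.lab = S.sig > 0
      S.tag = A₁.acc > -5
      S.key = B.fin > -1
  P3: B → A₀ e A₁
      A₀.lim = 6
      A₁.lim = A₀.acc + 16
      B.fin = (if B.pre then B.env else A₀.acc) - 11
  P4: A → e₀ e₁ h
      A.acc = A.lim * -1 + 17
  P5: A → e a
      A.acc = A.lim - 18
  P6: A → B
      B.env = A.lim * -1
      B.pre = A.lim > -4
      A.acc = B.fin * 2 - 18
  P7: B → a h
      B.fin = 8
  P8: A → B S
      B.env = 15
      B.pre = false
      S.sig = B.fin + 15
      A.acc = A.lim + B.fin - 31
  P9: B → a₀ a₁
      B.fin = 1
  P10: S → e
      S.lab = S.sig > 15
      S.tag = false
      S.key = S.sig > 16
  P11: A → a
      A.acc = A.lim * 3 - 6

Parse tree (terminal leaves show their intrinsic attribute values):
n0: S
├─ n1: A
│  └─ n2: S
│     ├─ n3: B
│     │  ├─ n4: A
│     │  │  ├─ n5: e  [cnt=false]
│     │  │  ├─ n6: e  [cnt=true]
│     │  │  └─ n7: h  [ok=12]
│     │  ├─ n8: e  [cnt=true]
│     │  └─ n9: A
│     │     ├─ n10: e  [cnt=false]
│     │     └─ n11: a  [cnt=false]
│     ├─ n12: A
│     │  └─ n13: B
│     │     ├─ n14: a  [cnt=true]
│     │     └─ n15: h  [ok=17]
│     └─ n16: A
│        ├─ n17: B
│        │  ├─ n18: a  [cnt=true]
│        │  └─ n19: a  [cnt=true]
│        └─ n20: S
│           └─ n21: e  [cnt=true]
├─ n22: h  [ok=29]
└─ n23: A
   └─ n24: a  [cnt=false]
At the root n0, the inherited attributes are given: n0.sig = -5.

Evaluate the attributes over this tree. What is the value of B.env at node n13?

4

1. n0.sig = -5  [given at root]
2. n1.lim = 6  [S.sig * -1 + 1]
3. n2.sig = 0  [A.lim - 6]
4. n3.env = 26  [S.sig + 26]
5. n3.pre = false  [S.sig > 0]
6. n4.lim = 6  [6]
7. n5.cnt = false  [terminal]
8. n6.cnt = true  [terminal]
9. n7.ok = 12  [terminal]
10. n4.acc = 11  [A.lim * -1 + 17]
11. n8.cnt = true  [terminal]
12. n9.lim = 27  [A₀.acc + 16]
13. n10.cnt = false  [terminal]
14. n11.cnt = false  [terminal]
15. n9.acc = 9  [A.lim - 18]
16. n3.fin = 0  [(if B.pre then B.env else A₀.acc) - 11]
17. n12.lim = -4  [B.fin - 4]
18. n13.env = 4  [A.lim * -1]
19. n13.pre = false  [A.lim > -4]
20. n14.cnt = true  [terminal]
21. n15.ok = 17  [terminal]
22. n13.fin = 8  [8]
23. n12.acc = -2  [B.fin * 2 - 18]
24. n16.lim = 25  [A₀.acc * -2 + 21]
25. n17.env = 15  [15]
26. n17.pre = false  [false]
27. n18.cnt = true  [terminal]
28. n19.cnt = true  [terminal]
29. n17.fin = 1  [1]
30. n20.sig = 16  [B.fin + 15]
31. n21.cnt = true  [terminal]
32. n20.lab = true  [S.sig > 15]
33. n20.tag = false  [false]
34. n20.key = false  [S.sig > 16]
35. n16.acc = -5  [A.lim + B.fin - 31]
36. n2.lab = false  [S.sig > 0]
37. n2.tag = false  [A₁.acc > -5]
38. n2.key = true  [B.fin > -1]
39. n1.acc = 28  [A.lim + 22]
40. n22.ok = 29  [terminal]
41. n23.lim = 9  [S.sig + 14]
42. n24.cnt = false  [terminal]
43. n23.acc = 21  [A.lim * 3 - 6]
44. n0.lab = true  [A₁.acc > 20]
45. n0.tag = false  [A₁.acc == S.sig]
46. n0.key = true  [h.ok > 28]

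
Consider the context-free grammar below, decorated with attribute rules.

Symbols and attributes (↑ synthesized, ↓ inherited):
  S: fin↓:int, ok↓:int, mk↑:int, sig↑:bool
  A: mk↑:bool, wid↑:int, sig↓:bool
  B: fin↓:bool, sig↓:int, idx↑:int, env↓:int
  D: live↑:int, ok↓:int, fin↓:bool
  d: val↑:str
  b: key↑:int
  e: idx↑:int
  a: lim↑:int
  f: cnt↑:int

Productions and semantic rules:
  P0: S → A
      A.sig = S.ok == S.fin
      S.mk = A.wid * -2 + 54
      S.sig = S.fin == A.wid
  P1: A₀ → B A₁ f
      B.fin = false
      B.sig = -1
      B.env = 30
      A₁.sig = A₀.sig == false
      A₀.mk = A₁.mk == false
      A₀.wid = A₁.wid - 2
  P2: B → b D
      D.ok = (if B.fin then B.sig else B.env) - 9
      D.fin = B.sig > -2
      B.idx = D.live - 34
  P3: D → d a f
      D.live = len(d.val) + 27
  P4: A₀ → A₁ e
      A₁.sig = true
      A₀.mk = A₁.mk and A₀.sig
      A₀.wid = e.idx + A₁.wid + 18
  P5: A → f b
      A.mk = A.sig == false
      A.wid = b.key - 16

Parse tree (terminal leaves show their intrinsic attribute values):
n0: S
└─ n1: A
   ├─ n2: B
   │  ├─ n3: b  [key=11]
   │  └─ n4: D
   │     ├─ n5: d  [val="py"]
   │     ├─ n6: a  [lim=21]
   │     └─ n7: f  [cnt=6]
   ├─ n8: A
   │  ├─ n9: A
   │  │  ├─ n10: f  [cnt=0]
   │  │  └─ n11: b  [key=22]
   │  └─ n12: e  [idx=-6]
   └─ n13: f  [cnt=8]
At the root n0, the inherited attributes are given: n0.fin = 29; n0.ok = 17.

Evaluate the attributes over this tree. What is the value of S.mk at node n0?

1. n0.fin = 29  [given at root]
2. n0.ok = 17  [given at root]
3. n1.sig = false  [S.ok == S.fin]
4. n2.fin = false  [false]
5. n2.sig = -1  [-1]
6. n2.env = 30  [30]
7. n3.key = 11  [terminal]
8. n4.ok = 21  [(if B.fin then B.sig else B.env) - 9]
9. n4.fin = true  [B.sig > -2]
10. n5.val = "py"  [terminal]
11. n6.lim = 21  [terminal]
12. n7.cnt = 6  [terminal]
13. n4.live = 29  [len(d.val) + 27]
14. n2.idx = -5  [D.live - 34]
15. n8.sig = true  [A₀.sig == false]
16. n9.sig = true  [true]
17. n10.cnt = 0  [terminal]
18. n11.key = 22  [terminal]
19. n9.mk = false  [A.sig == false]
20. n9.wid = 6  [b.key - 16]
21. n12.idx = -6  [terminal]
22. n8.mk = false  [A₁.mk and A₀.sig]
23. n8.wid = 18  [e.idx + A₁.wid + 18]
24. n13.cnt = 8  [terminal]
25. n1.mk = true  [A₁.mk == false]
26. n1.wid = 16  [A₁.wid - 2]
27. n0.mk = 22  [A.wid * -2 + 54]
28. n0.sig = false  [S.fin == A.wid]

22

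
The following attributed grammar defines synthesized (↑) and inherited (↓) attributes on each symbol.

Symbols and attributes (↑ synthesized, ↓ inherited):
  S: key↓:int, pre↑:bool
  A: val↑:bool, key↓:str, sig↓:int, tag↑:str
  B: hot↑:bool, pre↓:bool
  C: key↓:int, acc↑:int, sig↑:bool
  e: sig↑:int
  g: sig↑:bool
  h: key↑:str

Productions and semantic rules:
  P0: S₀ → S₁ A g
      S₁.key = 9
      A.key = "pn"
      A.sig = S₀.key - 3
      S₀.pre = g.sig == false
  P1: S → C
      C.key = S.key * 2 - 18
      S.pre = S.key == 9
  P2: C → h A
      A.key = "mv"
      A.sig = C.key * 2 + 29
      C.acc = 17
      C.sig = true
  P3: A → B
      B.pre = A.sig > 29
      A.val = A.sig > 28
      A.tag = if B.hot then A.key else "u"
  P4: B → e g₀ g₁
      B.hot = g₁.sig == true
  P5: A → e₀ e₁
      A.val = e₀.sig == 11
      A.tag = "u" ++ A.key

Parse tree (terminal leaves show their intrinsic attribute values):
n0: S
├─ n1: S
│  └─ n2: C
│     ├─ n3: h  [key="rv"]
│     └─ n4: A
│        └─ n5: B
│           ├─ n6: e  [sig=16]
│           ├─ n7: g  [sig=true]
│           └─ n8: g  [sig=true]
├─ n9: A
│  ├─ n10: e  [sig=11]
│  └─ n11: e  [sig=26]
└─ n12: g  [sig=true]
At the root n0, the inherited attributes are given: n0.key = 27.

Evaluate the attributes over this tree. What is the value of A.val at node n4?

1. n0.key = 27  [given at root]
2. n1.key = 9  [9]
3. n2.key = 0  [S.key * 2 - 18]
4. n3.key = "rv"  [terminal]
5. n4.key = "mv"  ["mv"]
6. n4.sig = 29  [C.key * 2 + 29]
7. n5.pre = false  [A.sig > 29]
8. n6.sig = 16  [terminal]
9. n7.sig = true  [terminal]
10. n8.sig = true  [terminal]
11. n5.hot = true  [g₁.sig == true]
12. n4.val = true  [A.sig > 28]
13. n4.tag = "mv"  [if B.hot then A.key else "u"]
14. n2.acc = 17  [17]
15. n2.sig = true  [true]
16. n1.pre = true  [S.key == 9]
17. n9.key = "pn"  ["pn"]
18. n9.sig = 24  [S₀.key - 3]
19. n10.sig = 11  [terminal]
20. n11.sig = 26  [terminal]
21. n9.val = true  [e₀.sig == 11]
22. n9.tag = "upn"  ["u" ++ A.key]
23. n12.sig = true  [terminal]
24. n0.pre = false  [g.sig == false]

true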